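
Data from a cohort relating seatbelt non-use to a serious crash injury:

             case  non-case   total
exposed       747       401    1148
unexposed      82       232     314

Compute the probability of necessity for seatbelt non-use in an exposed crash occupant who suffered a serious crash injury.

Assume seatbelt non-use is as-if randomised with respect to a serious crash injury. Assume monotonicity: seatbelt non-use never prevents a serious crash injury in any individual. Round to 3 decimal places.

p₁ = P(outcome | exposed) = 747/1148 = 0.6507
p₀ = P(outcome | unexposed) = 82/314 = 0.26115
Under exogeneity and monotonicity, PN = (p₁ − p₀)/p₁.
PN = (0.6507 − 0.26115) / 0.6507 ≈ 0.5987

PN ≈ 0.599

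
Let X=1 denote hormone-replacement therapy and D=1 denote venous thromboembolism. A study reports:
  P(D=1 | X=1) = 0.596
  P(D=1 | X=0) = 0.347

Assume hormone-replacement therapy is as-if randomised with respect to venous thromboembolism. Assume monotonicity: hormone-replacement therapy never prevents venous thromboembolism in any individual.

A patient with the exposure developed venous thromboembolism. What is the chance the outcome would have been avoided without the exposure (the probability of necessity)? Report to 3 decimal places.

Let p₁ = 0.596, p₀ = 0.347.
Under exogeneity and monotonicity, PN = (p₁ − p₀) / p₁.
PN = (0.596 − 0.347) / 0.596 = 0.249 / 0.596 ≈ 0.4178

PN ≈ 0.418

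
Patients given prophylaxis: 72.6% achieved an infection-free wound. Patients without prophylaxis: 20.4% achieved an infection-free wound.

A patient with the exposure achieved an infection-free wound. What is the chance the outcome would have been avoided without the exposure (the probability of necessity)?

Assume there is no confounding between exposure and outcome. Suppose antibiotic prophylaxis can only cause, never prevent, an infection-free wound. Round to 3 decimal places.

PN ≈ 0.719

p₁ = 0.726, p₀ = 0.204.
Under exogeneity and monotonicity, PN = (p₁ − p₀) / p₁.
PN = (0.726 − 0.204) / 0.726 = 0.522 / 0.726 ≈ 0.7190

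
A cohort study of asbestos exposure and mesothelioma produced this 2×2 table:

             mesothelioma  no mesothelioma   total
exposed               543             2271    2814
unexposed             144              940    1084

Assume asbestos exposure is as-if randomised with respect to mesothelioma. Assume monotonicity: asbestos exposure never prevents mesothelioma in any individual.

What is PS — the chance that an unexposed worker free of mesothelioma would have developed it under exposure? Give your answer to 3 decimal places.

p₁ = P(outcome | exposed) = 543/2814 = 0.19296
p₀ = P(outcome | unexposed) = 144/1084 = 0.13284
Under exogeneity and monotonicity, PS = (p₁ − p₀) / (1 − p₀).
PS = (0.19296 − 0.13284) / (1 − 0.13284) = 0.060122 / 0.86716 ≈ 0.0693

PS ≈ 0.069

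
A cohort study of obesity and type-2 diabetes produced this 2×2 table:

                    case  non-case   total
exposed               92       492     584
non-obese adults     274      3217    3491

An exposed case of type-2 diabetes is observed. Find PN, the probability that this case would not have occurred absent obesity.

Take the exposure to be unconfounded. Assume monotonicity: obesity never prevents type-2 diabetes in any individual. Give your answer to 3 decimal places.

p₁ = P(outcome | exposed) = 92/584 = 0.15753
p₀ = P(outcome | unexposed) = 274/3491 = 0.078488
Under exogeneity and monotonicity, PN = (p₁ − p₀) / p₁.
PN = (0.15753 − 0.078488) / 0.15753 = 0.079047 / 0.15753 ≈ 0.5018

PN ≈ 0.502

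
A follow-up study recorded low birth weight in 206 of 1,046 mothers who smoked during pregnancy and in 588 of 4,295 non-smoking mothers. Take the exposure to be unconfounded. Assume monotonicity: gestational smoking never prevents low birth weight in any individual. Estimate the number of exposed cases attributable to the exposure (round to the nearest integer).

about 63 cases

p₁ = P(outcome | exposed) = 206/1046 = 0.19694
p₀ = P(outcome | unexposed) = 588/4295 = 0.1369
PN = (p₁ − p₀)/p₁ = (0.19694 − 0.1369) / 0.19694 ≈ 0.30485.
Attributable cases ≈ PN × (exposed cases) = 0.30485 × 206 ≈ 62.80.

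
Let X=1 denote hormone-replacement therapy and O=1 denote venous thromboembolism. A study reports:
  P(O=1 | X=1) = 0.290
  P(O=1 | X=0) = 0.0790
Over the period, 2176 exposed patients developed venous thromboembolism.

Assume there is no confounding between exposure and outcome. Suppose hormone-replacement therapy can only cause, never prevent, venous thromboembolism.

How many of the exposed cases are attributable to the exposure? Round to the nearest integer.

about 1583 cases

Let p₁ = 0.29, p₀ = 0.079.
PN = (p₁ − p₀)/p₁ = (0.29 − 0.079) / 0.29 ≈ 0.72759.
Attributable cases ≈ PN × (exposed cases) = 0.72759 × 2176 ≈ 1583.23.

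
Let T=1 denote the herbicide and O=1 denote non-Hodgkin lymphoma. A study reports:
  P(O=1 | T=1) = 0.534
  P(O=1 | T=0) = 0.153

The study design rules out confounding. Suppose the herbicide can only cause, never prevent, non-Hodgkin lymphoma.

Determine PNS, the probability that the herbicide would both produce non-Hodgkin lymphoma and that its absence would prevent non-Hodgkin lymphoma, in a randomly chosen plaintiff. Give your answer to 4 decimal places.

PNS ≈ 0.3810

Let p₁ = 0.534, p₀ = 0.153.
Under exogeneity and monotonicity, PNS = p₁ − p₀.
PNS = 0.534 − 0.153 = 0.381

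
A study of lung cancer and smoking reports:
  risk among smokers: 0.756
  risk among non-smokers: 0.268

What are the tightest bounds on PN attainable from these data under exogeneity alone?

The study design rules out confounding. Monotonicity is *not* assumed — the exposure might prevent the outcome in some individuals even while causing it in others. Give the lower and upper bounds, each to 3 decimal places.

0.646 ≤ PN ≤ 0.968

Let p₁ = 0.756, p₀ = 0.268.
Under exogeneity alone the bounds on PN are max{0,(p₁−p₀)/p₁} ≤ PN ≤ min{1,(1−p₀)/p₁}.
  lower = (p₁ − p₀)/p₁ = 0.488 / 0.756 ≈ 0.6455
  upper = min{1, (1 − p₀)/p₁} = 0.732 / 0.756 ≈ 0.9683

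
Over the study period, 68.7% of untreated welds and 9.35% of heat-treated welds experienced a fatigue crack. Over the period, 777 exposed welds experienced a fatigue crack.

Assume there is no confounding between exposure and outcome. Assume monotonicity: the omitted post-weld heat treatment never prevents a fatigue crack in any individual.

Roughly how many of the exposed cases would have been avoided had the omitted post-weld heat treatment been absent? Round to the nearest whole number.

about 671 cases

p₁ = 0.687, p₀ = 0.0935.
PN = (p₁ − p₀)/p₁ = (0.687 − 0.0935) / 0.687 ≈ 0.86390.
Attributable cases ≈ PN × (exposed cases) = 0.86390 × 777 ≈ 671.25.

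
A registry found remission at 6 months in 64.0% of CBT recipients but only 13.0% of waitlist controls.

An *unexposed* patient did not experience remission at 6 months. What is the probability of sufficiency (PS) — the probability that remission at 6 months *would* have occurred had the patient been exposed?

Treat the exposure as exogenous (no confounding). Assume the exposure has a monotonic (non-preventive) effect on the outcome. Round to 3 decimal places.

p₁ = 0.64, p₀ = 0.13.
Under exogeneity and monotonicity, PS = (p₁ − p₀) / (1 − p₀).
PS = (0.64 − 0.13) / (1 − 0.13) = 0.51 / 0.87 ≈ 0.5862

PS ≈ 0.586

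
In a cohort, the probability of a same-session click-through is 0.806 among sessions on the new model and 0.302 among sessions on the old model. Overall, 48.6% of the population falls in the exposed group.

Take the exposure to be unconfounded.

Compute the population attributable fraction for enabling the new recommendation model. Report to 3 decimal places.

Let p₁ = 0.806, p₀ = 0.302.
Overall risk P(Y=1) = π·p₁ + (1−π)·p₀ = 0.486×0.806 + 0.514×0.302 = 0.54694.
Under exogeneity, PAF = [P(Y=1) − p₀] / P(Y=1).
PAF = (0.54694 − 0.302) / 0.54694 ≈ 0.4478

PAF ≈ 0.448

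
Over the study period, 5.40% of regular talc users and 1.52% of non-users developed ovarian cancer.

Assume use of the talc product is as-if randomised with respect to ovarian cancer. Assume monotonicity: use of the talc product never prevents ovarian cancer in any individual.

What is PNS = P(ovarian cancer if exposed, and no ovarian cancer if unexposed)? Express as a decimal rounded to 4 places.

PNS ≈ 0.0388

p₁ = 0.054, p₀ = 0.0152.
Under exogeneity and monotonicity, PNS = p₁ − p₀.
PNS = 0.054 − 0.0152 = 0.0388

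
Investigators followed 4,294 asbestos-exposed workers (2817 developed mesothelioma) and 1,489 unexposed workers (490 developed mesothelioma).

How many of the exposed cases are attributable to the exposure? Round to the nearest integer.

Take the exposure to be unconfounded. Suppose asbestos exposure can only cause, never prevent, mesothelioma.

p₁ = P(outcome | exposed) = 2817/4294 = 0.65603
p₀ = P(outcome | unexposed) = 490/1489 = 0.32908
PN = (p₁ − p₀)/p₁ = (0.65603 − 0.32908) / 0.65603 ≈ 0.49838.
Attributable cases ≈ PN × (exposed cases) = 0.49838 × 2817 ≈ 1403.93.

about 1404 cases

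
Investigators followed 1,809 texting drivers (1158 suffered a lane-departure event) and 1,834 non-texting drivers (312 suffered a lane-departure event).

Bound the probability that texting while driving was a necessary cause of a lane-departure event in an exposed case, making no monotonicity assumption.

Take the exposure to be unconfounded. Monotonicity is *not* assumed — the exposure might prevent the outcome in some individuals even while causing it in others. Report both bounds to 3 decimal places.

0.734 ≤ PN ≤ 1.000

p₁ = P(outcome | exposed) = 1158/1809 = 0.64013
p₀ = P(outcome | unexposed) = 312/1834 = 0.17012
Under exogeneity alone the bounds on PN are max{0,(p₁−p₀)/p₁} ≤ PN ≤ min{1,(1−p₀)/p₁}.
  lower = (p₁ − p₀)/p₁ = 0.47001 / 0.64013 ≈ 0.7342
  upper = min{1, (1 − p₀)/p₁} = 0.82988 / 0.64013 ≈ 1.2964 → capped at 1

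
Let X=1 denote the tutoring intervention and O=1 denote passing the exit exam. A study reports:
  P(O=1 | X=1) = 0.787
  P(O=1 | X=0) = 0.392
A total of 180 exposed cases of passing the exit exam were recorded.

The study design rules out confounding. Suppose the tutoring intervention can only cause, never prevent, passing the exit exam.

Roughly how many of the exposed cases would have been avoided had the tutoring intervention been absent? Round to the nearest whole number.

Let p₁ = 0.787, p₀ = 0.392.
PN = (p₁ − p₀)/p₁ = (0.787 − 0.392) / 0.787 ≈ 0.50191.
Attributable cases ≈ PN × (exposed cases) = 0.50191 × 180 ≈ 90.34.

about 90 cases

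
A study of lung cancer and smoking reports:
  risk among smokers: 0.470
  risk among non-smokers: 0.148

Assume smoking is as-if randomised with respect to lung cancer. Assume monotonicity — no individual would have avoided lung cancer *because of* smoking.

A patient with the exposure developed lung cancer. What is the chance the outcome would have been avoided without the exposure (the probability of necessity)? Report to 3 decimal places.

Let p₁ = 0.47, p₀ = 0.148.
Under exogeneity and monotonicity, PN = (p₁ − p₀) / p₁.
PN = (0.47 − 0.148) / 0.47 = 0.322 / 0.47 ≈ 0.6851

PN ≈ 0.685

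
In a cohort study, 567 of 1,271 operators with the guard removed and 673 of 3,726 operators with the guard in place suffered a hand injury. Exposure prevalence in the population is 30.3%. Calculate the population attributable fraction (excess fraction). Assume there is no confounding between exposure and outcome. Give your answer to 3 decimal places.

p₁ = P(outcome | exposed) = 567/1271 = 0.44611
p₀ = P(outcome | unexposed) = 673/3726 = 0.18062
Overall risk P(Y=1) = π·p₁ + (1−π)·p₀ = 0.303×0.44611 + 0.697×0.18062 = 0.26106.
Under exogeneity, PAF = [P(Y=1) − p₀] / P(Y=1).
PAF = (0.26106 − 0.18062) / 0.26106 ≈ 0.3081

PAF ≈ 0.308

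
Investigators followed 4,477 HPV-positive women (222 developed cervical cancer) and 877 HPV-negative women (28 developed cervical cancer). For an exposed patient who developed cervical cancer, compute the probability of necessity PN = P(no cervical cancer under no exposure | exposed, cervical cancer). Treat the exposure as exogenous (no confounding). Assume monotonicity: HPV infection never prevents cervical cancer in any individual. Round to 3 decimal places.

PN ≈ 0.356

p₁ = P(outcome | exposed) = 222/4477 = 0.049587
p₀ = P(outcome | unexposed) = 28/877 = 0.031927
Under exogeneity and monotonicity, PN = (p₁ − p₀) / p₁.
PN = (0.049587 − 0.031927) / 0.049587 = 0.01766 / 0.049587 ≈ 0.3561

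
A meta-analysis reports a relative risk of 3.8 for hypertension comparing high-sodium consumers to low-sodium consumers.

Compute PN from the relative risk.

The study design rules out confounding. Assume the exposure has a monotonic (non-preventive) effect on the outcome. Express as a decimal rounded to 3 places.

PN ≈ 0.737

Under exogeneity and monotonicity, PN = (RR − 1) / RR = 1 − 1/RR.
PN = (3.8 − 1) / 3.8 = 2.8 / 3.8 ≈ 0.7368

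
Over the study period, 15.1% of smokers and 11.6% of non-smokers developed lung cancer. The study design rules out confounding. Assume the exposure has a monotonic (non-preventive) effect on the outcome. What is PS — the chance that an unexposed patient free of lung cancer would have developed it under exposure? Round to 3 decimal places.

p₁ = 0.151, p₀ = 0.116.
Under exogeneity and monotonicity, PS = (p₁ − p₀) / (1 − p₀).
PS = (0.151 − 0.116) / (1 − 0.116) = 0.035 / 0.884 ≈ 0.0396

PS ≈ 0.040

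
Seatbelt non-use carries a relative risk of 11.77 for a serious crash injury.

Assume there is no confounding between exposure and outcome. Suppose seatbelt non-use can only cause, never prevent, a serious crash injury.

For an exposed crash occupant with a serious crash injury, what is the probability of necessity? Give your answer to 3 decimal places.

PN ≈ 0.915

Under exogeneity and monotonicity, PN = (RR − 1) / RR = 1 − 1/RR.
PN = (11.77 − 1) / 11.77 = 10.77 / 11.77 ≈ 0.9150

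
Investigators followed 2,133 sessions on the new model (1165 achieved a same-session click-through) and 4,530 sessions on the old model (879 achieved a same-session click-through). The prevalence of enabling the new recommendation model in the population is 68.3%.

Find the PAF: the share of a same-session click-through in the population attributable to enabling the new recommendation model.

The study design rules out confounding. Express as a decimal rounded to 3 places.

PAF ≈ 0.553

p₁ = P(outcome | exposed) = 1165/2133 = 0.54618
p₀ = P(outcome | unexposed) = 879/4530 = 0.19404
Overall risk P(Y=1) = π·p₁ + (1−π)·p₀ = 0.683×0.54618 + 0.317×0.19404 = 0.43455.
Under exogeneity, PAF = [P(Y=1) − p₀] / P(Y=1).
PAF = (0.43455 − 0.19404) / 0.43455 ≈ 0.5535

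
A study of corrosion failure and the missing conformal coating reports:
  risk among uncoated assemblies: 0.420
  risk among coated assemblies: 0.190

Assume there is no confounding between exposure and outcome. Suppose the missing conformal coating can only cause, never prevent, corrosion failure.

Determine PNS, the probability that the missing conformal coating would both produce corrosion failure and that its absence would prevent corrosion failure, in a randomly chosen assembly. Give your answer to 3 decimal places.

PNS ≈ 0.230

Let p₁ = 0.42, p₀ = 0.19.
Under exogeneity and monotonicity, PNS = p₁ − p₀.
PNS = 0.42 − 0.19 = 0.23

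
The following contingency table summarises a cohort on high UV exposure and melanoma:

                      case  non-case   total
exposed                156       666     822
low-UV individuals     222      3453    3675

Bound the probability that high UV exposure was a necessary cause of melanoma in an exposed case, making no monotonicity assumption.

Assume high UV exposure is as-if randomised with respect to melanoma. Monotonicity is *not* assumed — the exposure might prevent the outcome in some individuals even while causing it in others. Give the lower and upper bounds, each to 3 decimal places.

p₁ = P(outcome | exposed) = 156/822 = 0.18978
p₀ = P(outcome | unexposed) = 222/3675 = 0.060408
Under exogeneity alone the bounds on PN are max{0,(p₁−p₀)/p₁} ≤ PN ≤ min{1,(1−p₀)/p₁}.
  lower = (p₁ − p₀)/p₁ = 0.12937 / 0.18978 ≈ 0.6817
  upper = min{1, (1 − p₀)/p₁} = 0.93959 / 0.18978 ≈ 4.9509 → capped at 1

0.682 ≤ PN ≤ 1.000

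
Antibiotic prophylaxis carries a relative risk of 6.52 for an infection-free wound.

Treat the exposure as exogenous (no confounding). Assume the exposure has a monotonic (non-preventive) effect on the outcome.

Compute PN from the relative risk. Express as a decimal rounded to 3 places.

Under exogeneity and monotonicity, PN = (RR − 1) / RR = 1 − 1/RR.
PN = (6.52 − 1) / 6.52 = 5.52 / 6.52 ≈ 0.8466

PN ≈ 0.847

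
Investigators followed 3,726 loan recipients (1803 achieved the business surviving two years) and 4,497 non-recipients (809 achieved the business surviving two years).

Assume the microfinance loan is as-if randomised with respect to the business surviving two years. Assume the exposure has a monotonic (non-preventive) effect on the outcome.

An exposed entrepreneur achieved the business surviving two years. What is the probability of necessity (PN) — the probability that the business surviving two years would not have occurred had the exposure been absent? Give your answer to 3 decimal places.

p₁ = P(outcome | exposed) = 1803/3726 = 0.4839
p₀ = P(outcome | unexposed) = 809/4497 = 0.1799
Under exogeneity and monotonicity, PN = (p₁ − p₀) / p₁.
PN = (0.4839 − 0.1799) / 0.4839 = 0.304 / 0.4839 ≈ 0.6282

PN ≈ 0.628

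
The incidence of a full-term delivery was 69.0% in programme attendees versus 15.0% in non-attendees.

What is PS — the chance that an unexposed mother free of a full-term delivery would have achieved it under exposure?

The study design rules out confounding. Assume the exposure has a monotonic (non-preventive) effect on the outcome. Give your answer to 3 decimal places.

PS ≈ 0.635

p₁ = 0.69, p₀ = 0.15.
Under exogeneity and monotonicity, PS = (p₁ − p₀) / (1 − p₀).
PS = (0.69 − 0.15) / (1 − 0.15) = 0.54 / 0.85 ≈ 0.6353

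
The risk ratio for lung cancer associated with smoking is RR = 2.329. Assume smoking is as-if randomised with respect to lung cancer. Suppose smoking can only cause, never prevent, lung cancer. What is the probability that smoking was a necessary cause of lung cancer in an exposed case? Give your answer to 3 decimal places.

PN ≈ 0.571

Under exogeneity and monotonicity, PN = (RR − 1) / RR = 1 − 1/RR.
PN = (2.329 − 1) / 2.329 = 1.329 / 2.329 ≈ 0.5706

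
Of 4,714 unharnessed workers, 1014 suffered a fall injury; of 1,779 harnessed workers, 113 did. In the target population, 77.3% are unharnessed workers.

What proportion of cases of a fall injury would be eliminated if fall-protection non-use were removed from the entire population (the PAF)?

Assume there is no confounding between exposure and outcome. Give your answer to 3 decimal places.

PAF ≈ 0.648

p₁ = P(outcome | exposed) = 1014/4714 = 0.2151
p₀ = P(outcome | unexposed) = 113/1779 = 0.063519
Overall risk P(Y=1) = π·p₁ + (1−π)·p₀ = 0.773×0.2151 + 0.227×0.063519 = 0.18069.
Under exogeneity, PAF = [P(Y=1) − p₀] / P(Y=1).
PAF = (0.18069 − 0.063519) / 0.18069 ≈ 0.6485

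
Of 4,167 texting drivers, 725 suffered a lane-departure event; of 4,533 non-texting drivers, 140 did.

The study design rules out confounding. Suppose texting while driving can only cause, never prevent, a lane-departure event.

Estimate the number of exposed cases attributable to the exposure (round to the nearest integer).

p₁ = P(outcome | exposed) = 725/4167 = 0.17399
p₀ = P(outcome | unexposed) = 140/4533 = 0.030885
PN = (p₁ − p₀)/p₁ = (0.17399 − 0.030885) / 0.17399 ≈ 0.82249.
Attributable cases ≈ PN × (exposed cases) = 0.82249 × 725 ≈ 596.30.

about 596 cases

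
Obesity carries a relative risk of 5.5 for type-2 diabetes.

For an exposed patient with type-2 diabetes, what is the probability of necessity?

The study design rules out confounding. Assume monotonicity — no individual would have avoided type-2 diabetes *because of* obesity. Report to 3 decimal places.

PN ≈ 0.818

Under exogeneity and monotonicity, PN = (RR − 1) / RR = 1 − 1/RR.
PN = (5.5 − 1) / 5.5 = 4.5 / 5.5 ≈ 0.8182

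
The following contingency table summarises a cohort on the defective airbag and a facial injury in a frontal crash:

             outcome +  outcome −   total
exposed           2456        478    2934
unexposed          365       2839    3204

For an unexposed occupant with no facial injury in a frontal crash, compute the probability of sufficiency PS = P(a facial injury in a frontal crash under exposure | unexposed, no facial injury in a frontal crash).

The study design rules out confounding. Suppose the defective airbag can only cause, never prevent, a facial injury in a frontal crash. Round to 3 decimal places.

PS ≈ 0.816

p₁ = P(outcome | exposed) = 2456/2934 = 0.83708
p₀ = P(outcome | unexposed) = 365/3204 = 0.11392
Under exogeneity and monotonicity, PS = (p₁ − p₀) / (1 − p₀).
PS = (0.83708 − 0.11392) / (1 − 0.11392) = 0.72316 / 0.88608 ≈ 0.8161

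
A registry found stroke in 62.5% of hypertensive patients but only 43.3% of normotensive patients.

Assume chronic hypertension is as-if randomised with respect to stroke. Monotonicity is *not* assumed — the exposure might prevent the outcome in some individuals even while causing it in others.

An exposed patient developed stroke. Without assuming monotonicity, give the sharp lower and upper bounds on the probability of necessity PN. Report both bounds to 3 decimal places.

0.307 ≤ PN ≤ 0.907

p₁ = 0.625, p₀ = 0.433.
Under exogeneity alone the bounds on PN are max{0,(p₁−p₀)/p₁} ≤ PN ≤ min{1,(1−p₀)/p₁}.
  lower = (p₁ − p₀)/p₁ = 0.192 / 0.625 ≈ 0.3072
  upper = min{1, (1 − p₀)/p₁} = 0.567 / 0.625 ≈ 0.9072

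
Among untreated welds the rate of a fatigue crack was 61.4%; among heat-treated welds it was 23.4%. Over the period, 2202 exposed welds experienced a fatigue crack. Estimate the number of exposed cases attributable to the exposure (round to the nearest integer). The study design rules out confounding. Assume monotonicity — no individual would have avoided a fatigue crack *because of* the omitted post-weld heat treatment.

about 1363 cases

p₁ = 0.614, p₀ = 0.234.
PN = (p₁ − p₀)/p₁ = (0.614 − 0.234) / 0.614 ≈ 0.61889.
Attributable cases ≈ PN × (exposed cases) = 0.61889 × 2202 ≈ 1362.80.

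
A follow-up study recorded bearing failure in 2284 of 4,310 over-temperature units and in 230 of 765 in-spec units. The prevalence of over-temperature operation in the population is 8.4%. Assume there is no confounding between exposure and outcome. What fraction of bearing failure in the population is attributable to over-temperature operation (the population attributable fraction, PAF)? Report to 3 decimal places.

p₁ = P(outcome | exposed) = 2284/4310 = 0.52993
p₀ = P(outcome | unexposed) = 230/765 = 0.30065
Overall risk P(Y=1) = π·p₁ + (1−π)·p₀ = 0.084×0.52993 + 0.916×0.30065 = 0.31991.
Under exogeneity, PAF = [P(Y=1) − p₀] / P(Y=1).
PAF = (0.31991 − 0.30065) / 0.31991 ≈ 0.0602

PAF ≈ 0.060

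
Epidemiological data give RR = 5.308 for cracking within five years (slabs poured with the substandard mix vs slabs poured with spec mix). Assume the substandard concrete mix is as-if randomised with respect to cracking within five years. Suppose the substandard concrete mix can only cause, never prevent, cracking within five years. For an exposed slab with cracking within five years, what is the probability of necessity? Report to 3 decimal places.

PN ≈ 0.812

Under exogeneity and monotonicity, PN = (RR − 1) / RR = 1 − 1/RR.
PN = (5.308 − 1) / 5.308 = 4.308 / 5.308 ≈ 0.8116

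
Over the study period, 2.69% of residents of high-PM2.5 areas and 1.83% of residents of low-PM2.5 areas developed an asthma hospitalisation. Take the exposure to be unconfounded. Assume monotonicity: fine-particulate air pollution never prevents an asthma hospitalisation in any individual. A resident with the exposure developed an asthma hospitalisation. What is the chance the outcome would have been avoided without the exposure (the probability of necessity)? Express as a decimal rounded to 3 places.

p₁ = 0.0269, p₀ = 0.0183.
Under exogeneity and monotonicity, PN = (p₁ − p₀) / p₁.
PN = (0.0269 − 0.0183) / 0.0269 = 0.0086 / 0.0269 ≈ 0.3197

PN ≈ 0.320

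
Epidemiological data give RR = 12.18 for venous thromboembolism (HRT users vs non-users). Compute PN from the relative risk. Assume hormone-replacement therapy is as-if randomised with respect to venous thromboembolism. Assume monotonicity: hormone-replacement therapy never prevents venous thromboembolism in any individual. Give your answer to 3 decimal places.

PN ≈ 0.918

Under exogeneity and monotonicity, PN = (RR − 1) / RR = 1 − 1/RR.
PN = (12.18 − 1) / 12.18 = 11.18 / 12.18 ≈ 0.9179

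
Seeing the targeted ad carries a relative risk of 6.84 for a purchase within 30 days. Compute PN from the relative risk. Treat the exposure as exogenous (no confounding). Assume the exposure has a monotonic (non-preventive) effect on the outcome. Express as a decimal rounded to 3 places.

Under exogeneity and monotonicity, PN = (RR − 1) / RR = 1 − 1/RR.
PN = (6.84 − 1) / 6.84 = 5.84 / 6.84 ≈ 0.8538

PN ≈ 0.854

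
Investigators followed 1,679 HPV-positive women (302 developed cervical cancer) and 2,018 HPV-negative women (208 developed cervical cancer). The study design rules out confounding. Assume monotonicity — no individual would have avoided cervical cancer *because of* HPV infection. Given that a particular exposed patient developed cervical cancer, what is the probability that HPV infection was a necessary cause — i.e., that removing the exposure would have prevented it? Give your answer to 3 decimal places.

PN ≈ 0.427

p₁ = P(outcome | exposed) = 302/1679 = 0.17987
p₀ = P(outcome | unexposed) = 208/2018 = 0.10307
Under exogeneity and monotonicity, PN = (p₁ − p₀) / p₁.
PN = (0.17987 − 0.10307) / 0.17987 = 0.076797 / 0.17987 ≈ 0.4270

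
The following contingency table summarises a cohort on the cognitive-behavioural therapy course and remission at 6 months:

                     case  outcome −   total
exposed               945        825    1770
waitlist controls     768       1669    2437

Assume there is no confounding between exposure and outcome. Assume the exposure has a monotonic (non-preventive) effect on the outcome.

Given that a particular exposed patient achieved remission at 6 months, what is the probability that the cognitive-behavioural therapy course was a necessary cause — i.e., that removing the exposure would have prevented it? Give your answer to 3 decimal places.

p₁ = P(outcome | exposed) = 945/1770 = 0.5339
p₀ = P(outcome | unexposed) = 768/2437 = 0.31514
Under exogeneity and monotonicity, PN = (p₁ − p₀)/p₁.
PN = (0.5339 − 0.31514) / 0.5339 ≈ 0.4097

PN ≈ 0.410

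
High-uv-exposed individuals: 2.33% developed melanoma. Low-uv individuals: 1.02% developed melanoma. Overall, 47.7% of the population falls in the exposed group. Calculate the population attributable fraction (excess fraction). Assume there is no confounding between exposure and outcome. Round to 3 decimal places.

PAF ≈ 0.380

p₁ = 0.0233, p₀ = 0.0102.
Overall risk P(Y=1) = π·p₁ + (1−π)·p₀ = 0.477×0.0233 + 0.523×0.0102 = 0.016449.
Under exogeneity, PAF = [P(Y=1) − p₀] / P(Y=1).
PAF = (0.016449 − 0.0102) / 0.016449 ≈ 0.3799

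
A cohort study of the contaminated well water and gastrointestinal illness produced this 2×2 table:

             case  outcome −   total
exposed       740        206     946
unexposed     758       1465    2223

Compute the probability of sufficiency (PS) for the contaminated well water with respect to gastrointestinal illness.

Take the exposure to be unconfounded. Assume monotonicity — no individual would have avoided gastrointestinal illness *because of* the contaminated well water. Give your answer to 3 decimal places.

p₁ = P(outcome | exposed) = 740/946 = 0.78224
p₀ = P(outcome | unexposed) = 758/2223 = 0.34098
Under exogeneity and monotonicity, PS = (p₁ − p₀) / (1 − p₀).
PS = (0.78224 − 0.34098) / (1 − 0.34098) = 0.44126 / 0.65902 ≈ 0.6696

PS ≈ 0.670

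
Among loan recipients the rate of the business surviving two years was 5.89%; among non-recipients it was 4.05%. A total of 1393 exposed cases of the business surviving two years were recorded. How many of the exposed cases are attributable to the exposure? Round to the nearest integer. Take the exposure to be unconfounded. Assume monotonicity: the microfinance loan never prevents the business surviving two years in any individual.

p₁ = 0.0589, p₀ = 0.0405.
PN = (p₁ − p₀)/p₁ = (0.0589 − 0.0405) / 0.0589 ≈ 0.31239.
Attributable cases ≈ PN × (exposed cases) = 0.31239 × 1393 ≈ 435.16.

about 435 cases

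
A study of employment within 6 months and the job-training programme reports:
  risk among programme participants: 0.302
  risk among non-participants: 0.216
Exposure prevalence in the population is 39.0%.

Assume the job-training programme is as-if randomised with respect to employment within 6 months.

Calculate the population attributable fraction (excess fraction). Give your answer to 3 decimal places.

Let p₁ = 0.302, p₀ = 0.216.
Overall risk P(Y=1) = π·p₁ + (1−π)·p₀ = 0.39×0.302 + 0.61×0.216 = 0.24954.
Under exogeneity, PAF = [P(Y=1) − p₀] / P(Y=1).
PAF = (0.24954 − 0.216) / 0.24954 ≈ 0.1344

PAF ≈ 0.134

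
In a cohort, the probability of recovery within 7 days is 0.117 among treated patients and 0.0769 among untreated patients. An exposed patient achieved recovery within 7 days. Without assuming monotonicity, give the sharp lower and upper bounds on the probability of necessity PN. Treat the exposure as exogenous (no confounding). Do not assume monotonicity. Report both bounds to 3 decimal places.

0.343 ≤ PN ≤ 1.000

Let p₁ = 0.117, p₀ = 0.0769.
Under exogeneity alone the bounds on PN are max{0,(p₁−p₀)/p₁} ≤ PN ≤ min{1,(1−p₀)/p₁}.
  lower = (p₁ − p₀)/p₁ = 0.0401 / 0.117 ≈ 0.3427
  upper = min{1, (1 − p₀)/p₁} = 0.9231 / 0.117 ≈ 7.8897 → capped at 1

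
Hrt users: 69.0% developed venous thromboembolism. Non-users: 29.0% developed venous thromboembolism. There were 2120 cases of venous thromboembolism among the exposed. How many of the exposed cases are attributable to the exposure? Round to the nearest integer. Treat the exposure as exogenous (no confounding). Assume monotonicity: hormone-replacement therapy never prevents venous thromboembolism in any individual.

about 1229 cases

p₁ = 0.69, p₀ = 0.29.
PN = (p₁ − p₀)/p₁ = (0.69 − 0.29) / 0.69 ≈ 0.57971.
Attributable cases ≈ PN × (exposed cases) = 0.57971 × 2120 ≈ 1228.99.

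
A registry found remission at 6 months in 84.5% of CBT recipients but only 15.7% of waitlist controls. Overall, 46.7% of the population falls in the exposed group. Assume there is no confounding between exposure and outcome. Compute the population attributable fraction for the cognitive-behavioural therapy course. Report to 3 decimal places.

p₁ = 0.845, p₀ = 0.157.
Overall risk P(Y=1) = π·p₁ + (1−π)·p₀ = 0.467×0.845 + 0.533×0.157 = 0.4783.
Under exogeneity, PAF = [P(Y=1) − p₀] / P(Y=1).
PAF = (0.4783 − 0.157) / 0.4783 ≈ 0.6718

PAF ≈ 0.672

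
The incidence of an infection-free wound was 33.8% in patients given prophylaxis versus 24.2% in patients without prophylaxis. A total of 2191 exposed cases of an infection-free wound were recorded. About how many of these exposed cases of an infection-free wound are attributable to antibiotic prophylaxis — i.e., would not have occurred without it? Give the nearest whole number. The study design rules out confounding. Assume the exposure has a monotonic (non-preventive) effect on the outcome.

p₁ = 0.338, p₀ = 0.242.
PN = (p₁ − p₀)/p₁ = (0.338 − 0.242) / 0.338 ≈ 0.28402.
Attributable cases ≈ PN × (exposed cases) = 0.28402 × 2191 ≈ 622.30.

about 622 cases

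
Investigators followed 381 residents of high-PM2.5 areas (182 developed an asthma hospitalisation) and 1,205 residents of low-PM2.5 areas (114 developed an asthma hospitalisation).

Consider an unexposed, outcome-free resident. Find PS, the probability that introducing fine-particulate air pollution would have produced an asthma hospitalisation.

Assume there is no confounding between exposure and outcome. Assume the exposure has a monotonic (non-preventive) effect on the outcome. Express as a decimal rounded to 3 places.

PS ≈ 0.423

p₁ = P(outcome | exposed) = 182/381 = 0.47769
p₀ = P(outcome | unexposed) = 114/1205 = 0.094606
Under exogeneity and monotonicity, PS = (p₁ − p₀) / (1 − p₀).
PS = (0.47769 − 0.094606) / (1 − 0.094606) = 0.38308 / 0.90539 ≈ 0.4231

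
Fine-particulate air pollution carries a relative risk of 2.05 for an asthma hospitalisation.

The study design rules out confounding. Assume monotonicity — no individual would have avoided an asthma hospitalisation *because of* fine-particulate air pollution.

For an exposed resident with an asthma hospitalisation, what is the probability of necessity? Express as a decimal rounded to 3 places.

Under exogeneity and monotonicity, PN = (RR − 1) / RR = 1 − 1/RR.
PN = (2.05 − 1) / 2.05 = 1.05 / 2.05 ≈ 0.5122

PN ≈ 0.512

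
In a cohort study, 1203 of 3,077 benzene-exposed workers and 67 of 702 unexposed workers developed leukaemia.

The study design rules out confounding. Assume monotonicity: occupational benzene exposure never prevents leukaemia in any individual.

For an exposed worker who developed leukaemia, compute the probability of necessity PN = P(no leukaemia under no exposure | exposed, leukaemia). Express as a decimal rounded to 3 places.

PN ≈ 0.756

p₁ = P(outcome | exposed) = 1203/3077 = 0.39097
p₀ = P(outcome | unexposed) = 67/702 = 0.095442
Under exogeneity and monotonicity, PN = (p₁ − p₀) / p₁.
PN = (0.39097 − 0.095442) / 0.39097 = 0.29552 / 0.39097 ≈ 0.7559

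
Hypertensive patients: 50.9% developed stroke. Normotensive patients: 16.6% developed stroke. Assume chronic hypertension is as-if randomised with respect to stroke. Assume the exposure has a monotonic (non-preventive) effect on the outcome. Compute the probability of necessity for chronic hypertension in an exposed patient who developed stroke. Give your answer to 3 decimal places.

p₁ = 0.509, p₀ = 0.166.
Under exogeneity and monotonicity, PN = (p₁ − p₀) / p₁.
PN = (0.509 − 0.166) / 0.509 = 0.343 / 0.509 ≈ 0.6739

PN ≈ 0.674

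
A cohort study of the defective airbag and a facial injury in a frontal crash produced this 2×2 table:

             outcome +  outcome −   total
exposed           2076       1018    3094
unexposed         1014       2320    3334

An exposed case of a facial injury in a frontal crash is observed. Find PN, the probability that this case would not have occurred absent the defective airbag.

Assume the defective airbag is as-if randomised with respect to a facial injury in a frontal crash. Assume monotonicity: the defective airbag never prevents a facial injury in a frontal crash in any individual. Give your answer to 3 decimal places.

PN ≈ 0.547

p₁ = P(outcome | exposed) = 2076/3094 = 0.67098
p₀ = P(outcome | unexposed) = 1014/3334 = 0.30414
Under exogeneity and monotonicity, PN = (p₁ − p₀) / p₁.
PN = (0.67098 − 0.30414) / 0.67098 = 0.36684 / 0.67098 ≈ 0.5467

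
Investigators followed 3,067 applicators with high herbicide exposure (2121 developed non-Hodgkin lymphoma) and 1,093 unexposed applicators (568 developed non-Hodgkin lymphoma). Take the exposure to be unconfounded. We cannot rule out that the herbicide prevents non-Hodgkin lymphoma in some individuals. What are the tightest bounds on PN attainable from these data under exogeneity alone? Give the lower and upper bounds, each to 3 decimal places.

p₁ = P(outcome | exposed) = 2121/3067 = 0.69156
p₀ = P(outcome | unexposed) = 568/1093 = 0.51967
Under exogeneity alone the bounds on PN are max{0,(p₁−p₀)/p₁} ≤ PN ≤ min{1,(1−p₀)/p₁}.
  lower = (p₁ − p₀)/p₁ = 0.17188 / 0.69156 ≈ 0.2485
  upper = min{1, (1 − p₀)/p₁} = 0.48033 / 0.69156 ≈ 0.6946

0.249 ≤ PN ≤ 0.695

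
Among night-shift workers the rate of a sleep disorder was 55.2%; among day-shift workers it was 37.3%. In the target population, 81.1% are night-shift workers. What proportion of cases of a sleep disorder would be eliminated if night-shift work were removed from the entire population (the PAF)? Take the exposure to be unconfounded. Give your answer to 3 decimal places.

PAF ≈ 0.280

p₁ = 0.552, p₀ = 0.373.
Overall risk P(Y=1) = π·p₁ + (1−π)·p₀ = 0.811×0.552 + 0.189×0.373 = 0.51817.
Under exogeneity, PAF = [P(Y=1) − p₀] / P(Y=1).
PAF = (0.51817 − 0.373) / 0.51817 ≈ 0.2802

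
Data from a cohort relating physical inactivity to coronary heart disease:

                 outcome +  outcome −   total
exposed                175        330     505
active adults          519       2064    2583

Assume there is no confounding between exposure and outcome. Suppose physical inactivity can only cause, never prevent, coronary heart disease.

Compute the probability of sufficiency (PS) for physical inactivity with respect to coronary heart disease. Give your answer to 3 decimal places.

PS ≈ 0.182

p₁ = P(outcome | exposed) = 175/505 = 0.34653
p₀ = P(outcome | unexposed) = 519/2583 = 0.20093
Under exogeneity and monotonicity, PS = (p₁ − p₀) / (1 − p₀).
PS = (0.34653 − 0.20093) / (1 − 0.20093) = 0.14561 / 0.79907 ≈ 0.1822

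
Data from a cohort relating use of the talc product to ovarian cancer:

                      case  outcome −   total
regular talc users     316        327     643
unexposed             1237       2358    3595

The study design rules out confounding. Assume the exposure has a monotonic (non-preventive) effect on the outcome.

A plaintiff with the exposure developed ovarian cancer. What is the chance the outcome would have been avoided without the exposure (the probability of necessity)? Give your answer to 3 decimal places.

p₁ = P(outcome | exposed) = 316/643 = 0.49145
p₀ = P(outcome | unexposed) = 1237/3595 = 0.34409
Under exogeneity and monotonicity, PN = (p₁ − p₀)/p₁.
PN = (0.49145 − 0.34409) / 0.49145 ≈ 0.2998

PN ≈ 0.300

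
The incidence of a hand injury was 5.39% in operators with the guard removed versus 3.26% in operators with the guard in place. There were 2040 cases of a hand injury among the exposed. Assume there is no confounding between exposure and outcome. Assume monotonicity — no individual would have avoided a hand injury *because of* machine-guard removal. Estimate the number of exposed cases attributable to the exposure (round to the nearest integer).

about 806 cases

p₁ = 0.0539, p₀ = 0.0326.
PN = (p₁ − p₀)/p₁ = (0.0539 − 0.0326) / 0.0539 ≈ 0.39518.
Attributable cases ≈ PN × (exposed cases) = 0.39518 × 2040 ≈ 806.16.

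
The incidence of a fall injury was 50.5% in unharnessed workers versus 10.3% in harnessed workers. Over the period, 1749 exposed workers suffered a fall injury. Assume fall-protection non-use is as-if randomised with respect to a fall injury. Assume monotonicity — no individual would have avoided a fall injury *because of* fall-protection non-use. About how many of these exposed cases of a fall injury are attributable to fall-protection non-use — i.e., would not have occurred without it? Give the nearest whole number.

p₁ = 0.505, p₀ = 0.103.
PN = (p₁ − p₀)/p₁ = (0.505 − 0.103) / 0.505 ≈ 0.79604.
Attributable cases ≈ PN × (exposed cases) = 0.79604 × 1749 ≈ 1392.27.

about 1392 cases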